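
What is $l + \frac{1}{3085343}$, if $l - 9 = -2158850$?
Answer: $- \frac{6660764967462}{3085343} \approx -2.1588 \cdot 10^{6}$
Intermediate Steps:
$l = -2158841$ ($l = 9 - 2158850 = -2158841$)
$l + \frac{1}{3085343} = -2158841 + \frac{1}{3085343} = - \frac{6660764967462}{3085343}$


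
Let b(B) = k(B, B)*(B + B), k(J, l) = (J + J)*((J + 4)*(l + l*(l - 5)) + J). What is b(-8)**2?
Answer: 10070523904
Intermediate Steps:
k(J, l) = 2*J*(J + (4 + J)*(l + l*(-5 + l))) (k(J, l) = (2*J)*((4 + J)*(l + l*(-5 + l)) + J) = (2*J)*(J + (4 + J)*(l + l*(-5 + l))) = 2*J*(J + (4 + J)*(l + l*(-5 + l))))
b(B) = 4*B**2*(B**3 - 15*B) (b(B) = (2*B*(B - 16*B + 4*B**2 + B*B**2 - 4*B*B))*(B + B) = (2*B*(B - 16*B + 4*B**2 + B**3 - 4*B**2))*(2*B) = (2*B*(B**3 - 15*B))*(2*B) = 4*B**2*(B**3 - 15*B))
b(-8)**2 = (4*(-8)**3*(-15 + (-8)**2))**2 = (4*(-512)*(-15 + 64))**2 = (4*(-512)*49)**2 = (-100352)**2 = 10070523904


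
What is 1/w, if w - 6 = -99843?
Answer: -1/99837 ≈ -1.0016e-5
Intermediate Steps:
w = -99837 (w = 6 - 99843 = -99837)
1/w = 1/(-99837) = -1/99837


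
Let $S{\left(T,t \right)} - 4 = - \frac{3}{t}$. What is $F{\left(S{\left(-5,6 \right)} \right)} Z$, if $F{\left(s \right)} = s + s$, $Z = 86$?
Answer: $602$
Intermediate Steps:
$S{\left(T,t \right)} = 4 - \frac{3}{t}$
$F{\left(s \right)} = 2 s$
$F{\left(S{\left(-5,6 \right)} \right)} Z = 2 \left(4 - \frac{3}{6}\right) 86 = 2 \left(4 - \frac{1}{2}\right) 86 = 2 \cdot \frac{7}{2} \cdot 86 = 7 \cdot 86 = 602$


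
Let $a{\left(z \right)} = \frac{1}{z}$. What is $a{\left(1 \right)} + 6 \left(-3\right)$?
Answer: $-17$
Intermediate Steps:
$a{\left(1 \right)} + 6 \left(-3\right) = 1^{-1} + 6 \left(-3\right) = 1 - 18 = -17$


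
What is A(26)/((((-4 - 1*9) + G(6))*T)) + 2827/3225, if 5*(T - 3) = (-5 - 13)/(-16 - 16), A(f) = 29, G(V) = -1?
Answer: 131829/624575 ≈ 0.21107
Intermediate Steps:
T = 249/80 (T = 3 + ((-5 - 13)/(-16 - 16))/5 = 3 + (-18/(-32))/5 = 3 + (-18*(-1/32))/5 = 3 + (⅕)*(9/16) = 3 + 9/80 = 249/80 ≈ 3.1125)
A(26)/((((-4 - 1*9) + G(6))*T)) + 2827/3225 = 29/((((-4 - 1*9) - 1)*(249/80))) + 2827/3225 = 29/((((-4 - 9) - 1)*(249/80))) + 2827*(1/3225) = 29/(((-13 - 1)*(249/80))) + 2827/3225 = 29/((-14*249/80)) + 2827/3225 = 29/(-1743/40) + 2827/3225 = 29*(-40/1743) + 2827/3225 = -1160/1743 + 2827/3225 = 131829/624575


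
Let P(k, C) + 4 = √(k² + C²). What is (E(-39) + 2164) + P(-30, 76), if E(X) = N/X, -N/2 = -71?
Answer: 84098/39 + 2*√1669 ≈ 2238.1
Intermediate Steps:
N = 142 (N = -2*(-71) = 142)
E(X) = 142/X
P(k, C) = -4 + √(C² + k²) (P(k, C) = -4 + √(k² + C²) = -4 + √(C² + k²))
(E(-39) + 2164) + P(-30, 76) = (142/(-39) + 2164) + (-4 + √(76² + (-30)²)) = (142*(-1/39) + 2164) + (-4 + √(5776 + 900)) = (-142/39 + 2164) + (-4 + √6676) = 84254/39 + (-4 + 2*√1669) = 84098/39 + 2*√1669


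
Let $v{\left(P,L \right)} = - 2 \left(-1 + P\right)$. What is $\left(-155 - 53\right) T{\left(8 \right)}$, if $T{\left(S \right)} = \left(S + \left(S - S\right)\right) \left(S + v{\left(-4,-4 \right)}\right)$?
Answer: $-29952$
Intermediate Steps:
$v{\left(P,L \right)} = 2 - 2 P$
$T{\left(S \right)} = S \left(10 + S\right)$ ($T{\left(S \right)} = \left(S + \left(S - S\right)\right) \left(S + \left(2 - -8\right)\right) = \left(S + 0\right) \left(S + \left(2 + 8\right)\right) = S \left(S + 10\right) = S \left(10 + S\right)$)
$\left(-155 - 53\right) T{\left(8 \right)} = \left(-155 - 53\right) 8 \left(10 + 8\right) = - 208 \cdot 8 \cdot 18 = \left(-208\right) 144 = -29952$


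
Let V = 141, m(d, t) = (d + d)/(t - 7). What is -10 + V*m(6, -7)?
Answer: -916/7 ≈ -130.86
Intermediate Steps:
m(d, t) = 2*d/(-7 + t) (m(d, t) = (2*d)/(-7 + t) = 2*d/(-7 + t))
-10 + V*m(6, -7) = -10 + 141*(2*6/(-7 - 7)) = -10 + 141*(2*6/(-14)) = -10 + 141*(2*6*(-1/14)) = -10 + 141*(-6/7) = -10 - 846/7 = -916/7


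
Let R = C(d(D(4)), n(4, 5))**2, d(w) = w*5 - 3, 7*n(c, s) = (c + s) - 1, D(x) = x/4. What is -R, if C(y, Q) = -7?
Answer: -49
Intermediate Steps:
D(x) = x/4 (D(x) = x*(1/4) = x/4)
n(c, s) = -1/7 + c/7 + s/7 (n(c, s) = ((c + s) - 1)/7 = (-1 + c + s)/7 = -1/7 + c/7 + s/7)
d(w) = -3 + 5*w (d(w) = 5*w - 3 = -3 + 5*w)
R = 49 (R = (-7)**2 = 49)
-R = -1*49 = -49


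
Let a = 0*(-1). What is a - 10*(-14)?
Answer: 140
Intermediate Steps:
a = 0
a - 10*(-14) = 0 - 10*(-14) = 0 + 140 = 140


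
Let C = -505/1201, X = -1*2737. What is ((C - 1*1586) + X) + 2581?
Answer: -2092647/1201 ≈ -1742.4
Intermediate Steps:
X = -2737
C = -505/1201 (C = -505*1/1201 = -505/1201 ≈ -0.42048)
((C - 1*1586) + X) + 2581 = ((-505/1201 - 1*1586) - 2737) + 2581 = ((-505/1201 - 1586) - 2737) + 2581 = (-1905291/1201 - 2737) + 2581 = -5192428/1201 + 2581 = -2092647/1201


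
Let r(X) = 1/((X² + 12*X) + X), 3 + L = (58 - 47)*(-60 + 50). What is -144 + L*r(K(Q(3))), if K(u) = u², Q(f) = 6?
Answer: -254129/1764 ≈ -144.06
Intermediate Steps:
L = -113 (L = -3 + (58 - 47)*(-60 + 50) = -3 + 11*(-10) = -3 - 110 = -113)
r(X) = 1/(X² + 13*X)
-144 + L*r(K(Q(3))) = -144 - 113/((6²)*(13 + 6²)) = -144 - 113/(36*(13 + 36)) = -144 - 113/(36*49) = -144 - 113*1/1764 = -144 - 113/1764 = -254129/1764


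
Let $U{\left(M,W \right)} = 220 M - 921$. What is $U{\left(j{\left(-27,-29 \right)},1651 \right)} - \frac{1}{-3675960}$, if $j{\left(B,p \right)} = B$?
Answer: $- \frac{25220761559}{3675960} \approx -6861.0$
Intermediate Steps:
$U{\left(M,W \right)} = -921 + 220 M$
$U{\left(j{\left(-27,-29 \right)},1651 \right)} - \frac{1}{-3675960} = \left(-921 + 220 \left(-27\right)\right) - \frac{1}{-3675960} = \left(-921 - 5940\right) - - \frac{1}{3675960} = -6861 + \frac{1}{3675960} = - \frac{25220761559}{3675960}$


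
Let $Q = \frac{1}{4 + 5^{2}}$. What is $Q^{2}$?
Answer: $\frac{1}{841} \approx 0.0011891$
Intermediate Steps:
$Q = \frac{1}{29}$ ($Q = \frac{1}{4 + 25} = \frac{1}{29} \approx 0.034483$)
$Q^{2} = \left(\frac{1}{29}\right)^{2} = \frac{1}{841}$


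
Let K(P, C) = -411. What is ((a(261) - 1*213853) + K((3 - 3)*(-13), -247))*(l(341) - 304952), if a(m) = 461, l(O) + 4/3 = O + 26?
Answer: 195364415477/3 ≈ 6.5121e+10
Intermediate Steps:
l(O) = 74/3 + O (l(O) = -4/3 + (O + 26) = -4/3 + (26 + O) = 74/3 + O)
((a(261) - 1*213853) + K((3 - 3)*(-13), -247))*(l(341) - 304952) = ((461 - 1*213853) - 411)*((74/3 + 341) - 304952) = ((461 - 213853) - 411)*(1097/3 - 304952) = (-213392 - 411)*(-913759/3) = -213803*(-913759/3) = 195364415477/3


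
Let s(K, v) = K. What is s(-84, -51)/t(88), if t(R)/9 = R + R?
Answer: -7/132 ≈ -0.053030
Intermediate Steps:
t(R) = 18*R (t(R) = 9*(R + R) = 9*(2*R) = 18*R)
s(-84, -51)/t(88) = -84/(18*88) = -84/1584 = -84*1/1584 = -7/132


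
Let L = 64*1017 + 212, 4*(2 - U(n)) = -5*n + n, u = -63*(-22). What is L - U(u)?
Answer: 63912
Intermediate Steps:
u = 1386
U(n) = 2 + n (U(n) = 2 - (-5*n + n)/4 = 2 - (-1)*n = 2 + n)
L = 65300 (L = 65088 + 212 = 65300)
L - U(u) = 65300 - (2 + 1386) = 65300 - 1*1388 = 65300 - 1388 = 63912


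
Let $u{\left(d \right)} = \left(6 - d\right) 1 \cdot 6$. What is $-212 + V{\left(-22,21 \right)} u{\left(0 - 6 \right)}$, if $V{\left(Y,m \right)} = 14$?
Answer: $796$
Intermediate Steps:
$u{\left(d \right)} = 36 - 6 d$ ($u{\left(d \right)} = \left(6 - d\right) 6 = 36 - 6 d$)
$-212 + V{\left(-22,21 \right)} u{\left(0 - 6 \right)} = -212 + 14 \left(36 - 6 \left(0 - 6\right)\right) = -212 + 14 \left(36 - -36\right) = -212 + 14 \left(36 + 36\right) = -212 + 14 \cdot 72 = -212 + 1008 = 796$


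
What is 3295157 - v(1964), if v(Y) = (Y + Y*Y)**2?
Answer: -14893884452443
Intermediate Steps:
v(Y) = (Y + Y**2)**2
3295157 - v(1964) = 3295157 - 1964**2*(1 + 1964)**2 = 3295157 - 3857296*1965**2 = 3295157 - 3857296*3861225 = 3295157 - 1*14893887747600 = 3295157 - 14893887747600 = -14893884452443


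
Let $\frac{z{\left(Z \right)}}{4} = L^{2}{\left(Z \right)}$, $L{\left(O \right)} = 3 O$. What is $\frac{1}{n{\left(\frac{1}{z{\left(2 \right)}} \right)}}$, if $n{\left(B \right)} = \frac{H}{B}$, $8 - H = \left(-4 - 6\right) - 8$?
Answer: $\frac{1}{3744} \approx 0.00026709$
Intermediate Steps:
$H = 26$ ($H = 8 - \left(\left(-4 - 6\right) - 8\right) = 8 - \left(-10 - 8\right) = 8 - -18 = 8 + 18 = 26$)
$z{\left(Z \right)} = 36 Z^{2}$ ($z{\left(Z \right)} = 4 \left(3 Z\right)^{2} = 4 \cdot 9 Z^{2} = 36 Z^{2}$)
$n{\left(B \right)} = \frac{26}{B}$
$\frac{1}{n{\left(\frac{1}{z{\left(2 \right)}} \right)}} = \frac{1}{26 \frac{1}{\frac{1}{36 \cdot 2^{2}}}} = \frac{1}{26 \frac{1}{\frac{1}{36 \cdot 4}}} = \frac{1}{26 \frac{1}{\frac{1}{144}}} = \frac{1}{26 \cdot 144} = \frac{1}{3744}$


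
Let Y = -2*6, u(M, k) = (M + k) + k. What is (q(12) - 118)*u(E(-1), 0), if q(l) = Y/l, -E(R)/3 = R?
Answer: -357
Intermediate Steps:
E(R) = -3*R
u(M, k) = M + 2*k
Y = -12
q(l) = -12/l
(q(12) - 118)*u(E(-1), 0) = (-12/12 - 118)*(-3*(-1) + 2*0) = (-12*1/12 - 118)*(3 + 0) = (-1 - 118)*3 = -119*3 = -357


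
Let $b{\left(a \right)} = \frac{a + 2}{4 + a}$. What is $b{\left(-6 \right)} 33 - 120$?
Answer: $-54$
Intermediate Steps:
$b{\left(a \right)} = \frac{2 + a}{4 + a}$
$b{\left(-6 \right)} 33 - 120 = \frac{2 - 6}{4 - 6} \cdot 33 - 120 = \frac{1}{-2} \left(-4\right) 33 - 120 = \left(- \frac{1}{2}\right) \left(-4\right) 33 - 120 = 2 \cdot 33 - 120 = 66 - 120 = -54$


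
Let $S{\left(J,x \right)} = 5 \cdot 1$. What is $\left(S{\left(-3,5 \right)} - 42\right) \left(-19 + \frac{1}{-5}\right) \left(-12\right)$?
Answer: $- \frac{42624}{5} \approx -8524.8$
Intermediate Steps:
$S{\left(J,x \right)} = 5$
$\left(S{\left(-3,5 \right)} - 42\right) \left(-19 + \frac{1}{-5}\right) \left(-12\right) = \left(5 - 42\right) \left(-19 + \frac{1}{-5}\right) \left(-12\right) = \left(5 - 42\right) \left(-19 - \frac{1}{5}\right) \left(-12\right) = \left(-37\right) \left(- \frac{96}{5}\right) \left(-12\right) = \frac{3552}{5} \left(-12\right) = - \frac{42624}{5}$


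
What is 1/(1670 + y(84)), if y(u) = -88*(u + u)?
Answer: -1/13114 ≈ -7.6254e-5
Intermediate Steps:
y(u) = -176*u
1/(1670 + y(84)) = 1/(1670 - 176*84) = 1/(1670 - 14784) = 1/(-13114) = -1/13114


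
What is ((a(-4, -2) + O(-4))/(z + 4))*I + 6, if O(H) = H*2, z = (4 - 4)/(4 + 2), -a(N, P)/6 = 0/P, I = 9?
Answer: -12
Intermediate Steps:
a(N, P) = 0 (a(N, P) = -0/P = -6*0 = 0)
z = 0 (z = 0/6 = 0*(⅙) = 0)
O(H) = 2*H
((a(-4, -2) + O(-4))/(z + 4))*I + 6 = ((0 + 2*(-4))/(0 + 4))*9 + 6 = ((0 - 8)/4)*9 + 6 = -8*¼*9 + 6 = -2*9 + 6 = -18 + 6 = -12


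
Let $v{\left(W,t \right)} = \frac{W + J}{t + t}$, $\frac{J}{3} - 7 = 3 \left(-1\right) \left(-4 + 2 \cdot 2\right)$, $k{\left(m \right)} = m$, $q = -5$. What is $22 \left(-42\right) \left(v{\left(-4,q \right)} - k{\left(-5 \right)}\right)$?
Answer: $- \frac{15246}{5} \approx -3049.2$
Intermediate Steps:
$J = 21$ ($J = 21 + 3 \cdot 3 \left(-1\right) \left(-4 + 2 \cdot 2\right) = 21 + 3 \left(- 3 \left(-4 + 4\right)\right) = 21 + 3 \left(\left(-3\right) 0\right) = 21 + 3 \cdot 0 = 21 + 0 = 21$)
$v{\left(W,t \right)} = \frac{21 + W}{2 t}$ ($v{\left(W,t \right)} = \frac{W + 21}{t + t} = \frac{21 + W}{2 t}$)
$22 \left(-42\right) \left(v{\left(-4,q \right)} - k{\left(-5 \right)}\right) = 22 \left(-42\right) \left(\frac{21 - 4}{2 \left(-5\right)} - -5\right) = - 924 \left(\frac{1}{2} \left(- \frac{1}{5}\right) 17 + 5\right) = - 924 \left(- \frac{17}{10} + 5\right) = \left(-924\right) \frac{33}{10} = - \frac{15246}{5}$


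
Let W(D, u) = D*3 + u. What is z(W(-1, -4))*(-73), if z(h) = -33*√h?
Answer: 2409*I*√7 ≈ 6373.6*I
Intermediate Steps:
W(D, u) = u + 3*D (W(D, u) = 3*D + u = u + 3*D)
z(W(-1, -4))*(-73) = -33*√(-4 + 3*(-1))*(-73) = -33*√(-4 - 3)*(-73) = -33*I*√7*(-73) = 2409*I*√7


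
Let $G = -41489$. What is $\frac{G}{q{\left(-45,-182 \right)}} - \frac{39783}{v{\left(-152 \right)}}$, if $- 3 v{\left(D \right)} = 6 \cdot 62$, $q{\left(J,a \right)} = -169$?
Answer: $\frac{11867963}{20956} \approx 566.33$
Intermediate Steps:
$v{\left(D \right)} = -124$ ($v{\left(D \right)} = - \frac{6 \cdot 62}{3} = \left(- \frac{1}{3}\right) 372 = -124$)
$\frac{G}{q{\left(-45,-182 \right)}} - \frac{39783}{v{\left(-152 \right)}} = - \frac{41489}{-169} - \frac{39783}{-124} = \left(-41489\right) \left(- \frac{1}{169}\right) - - \frac{39783}{124} = \frac{41489}{169} + \frac{39783}{124} = \frac{11867963}{20956}$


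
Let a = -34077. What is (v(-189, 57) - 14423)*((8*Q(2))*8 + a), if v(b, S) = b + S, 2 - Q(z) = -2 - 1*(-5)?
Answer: 496922255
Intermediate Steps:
Q(z) = -1 (Q(z) = 2 - (-2 - 1*(-5)) = 2 - (-2 + 5) = 2 - 1*3 = 2 - 3 = -1)
v(b, S) = S + b
(v(-189, 57) - 14423)*((8*Q(2))*8 + a) = ((57 - 189) - 14423)*((8*(-1))*8 - 34077) = (-132 - 14423)*(-8*8 - 34077) = -14555*(-64 - 34077) = -14555*(-34141) = 496922255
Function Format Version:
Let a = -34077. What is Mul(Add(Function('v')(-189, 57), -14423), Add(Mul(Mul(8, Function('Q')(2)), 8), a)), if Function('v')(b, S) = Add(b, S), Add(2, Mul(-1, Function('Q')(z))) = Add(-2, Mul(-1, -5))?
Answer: 496922255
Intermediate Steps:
Function('Q')(z) = -1 (Function('Q')(z) = Add(2, Mul(-1, Add(-2, Mul(-1, -5)))) = Add(2, Mul(-1, Add(-2, 5))) = Add(2, Mul(-1, 3)) = Add(2, -3) = -1)
Function('v')(b, S) = Add(S, b)
Mul(Add(Function('v')(-189, 57), -14423), Add(Mul(Mul(8, Function('Q')(2)), 8), a)) = Mul(Add(Add(57, -189), -14423), Add(Mul(Mul(8, -1), 8), -34077)) = Mul(Add(-132, -14423), Add(Mul(-8, 8), -34077)) = Mul(-14555, Add(-64, -34077)) = Mul(-14555, -34141) = 496922255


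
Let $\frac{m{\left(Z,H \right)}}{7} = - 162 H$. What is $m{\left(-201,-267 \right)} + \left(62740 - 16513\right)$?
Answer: $349005$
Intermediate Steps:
$m{\left(Z,H \right)} = - 1134 H$ ($m{\left(Z,H \right)} = 7 \left(- 162 H\right) = - 1134 H$)
$m{\left(-201,-267 \right)} + \left(62740 - 16513\right) = \left(-1134\right) \left(-267\right) + \left(62740 - 16513\right) = 302778 + 46227 = 349005$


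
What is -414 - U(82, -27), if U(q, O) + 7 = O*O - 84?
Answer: -1052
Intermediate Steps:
U(q, O) = -91 + O**2 (U(q, O) = -7 + (O*O - 84) = -7 + (O**2 - 84) = -7 + (-84 + O**2) = -91 + O**2)
-414 - U(82, -27) = -414 - (-91 + (-27)**2) = -414 - (-91 + 729) = -414 - 1*638 = -414 - 638 = -1052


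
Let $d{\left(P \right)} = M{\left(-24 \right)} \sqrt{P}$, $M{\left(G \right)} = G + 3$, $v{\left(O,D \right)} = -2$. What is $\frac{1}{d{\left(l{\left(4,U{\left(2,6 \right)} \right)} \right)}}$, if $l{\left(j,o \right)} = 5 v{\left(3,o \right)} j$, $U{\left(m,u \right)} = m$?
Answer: $\frac{i \sqrt{10}}{420} \approx 0.0075292 i$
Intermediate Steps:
$M{\left(G \right)} = 3 + G$
$l{\left(j,o \right)} = - 10 j$ ($l{\left(j,o \right)} = 5 \left(-2\right) j = - 10 j$)
$d{\left(P \right)} = - 21 \sqrt{P}$ ($d{\left(P \right)} = \left(3 - 24\right) \sqrt{P} = - 21 \sqrt{P}$)
$\frac{1}{d{\left(l{\left(4,U{\left(2,6 \right)} \right)} \right)}} = \frac{1}{\left(-21\right) \sqrt{\left(-10\right) 4}} = \frac{1}{\left(-21\right) \sqrt{-40}} = \frac{1}{\left(-21\right) 2 i \sqrt{10}} = \frac{1}{\left(-42\right) i \sqrt{10}} = \frac{i \sqrt{10}}{420}$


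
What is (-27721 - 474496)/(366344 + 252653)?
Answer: -502217/618997 ≈ -0.81134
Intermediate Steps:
(-27721 - 474496)/(366344 + 252653) = -502217/618997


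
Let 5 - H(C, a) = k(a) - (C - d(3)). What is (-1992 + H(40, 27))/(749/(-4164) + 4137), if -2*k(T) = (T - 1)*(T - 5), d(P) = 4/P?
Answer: -6921956/17225719 ≈ -0.40184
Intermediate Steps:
k(T) = -(-1 + T)*(-5 + T)/2 (k(T) = -(T - 1)*(T - 5)/2 = -(-1 + T)*(-5 + T)/2)
H(C, a) = 37/6 + C + a²/2 - 3*a (H(C, a) = 5 - ((-5/2 + 3*a - a²/2) - (C - 4/3)) = 5 - ((-5/2 + 3*a - a²/2) - (-4/3 + C)) = 5 - ((-5/2 + 3*a - a²/2) + (4/3 - C)) = 5 - (-7/6 - C + 3*a - a²/2) = 5 + (7/6 + C + a²/2 - 3*a) = 37/6 + C + a²/2 - 3*a)
(-1992 + H(40, 27))/(749/(-4164) + 4137) = (-1992 + (37/6 + 40 + (½)*27² - 3*27))/(749/(-4164) + 4137) = (-1992 + (37/6 + 40 + (½)*729 - 81))/(749*(-1/4164) + 4137) = (-1992 + (37/6 + 40 + 729/2 - 81))/(-749/4164 + 4137) = (-1992 + 989/3)/(17225719/4164) = -4987/3*4164/17225719 = -6921956/17225719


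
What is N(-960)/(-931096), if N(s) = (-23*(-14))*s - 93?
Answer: 309213/931096 ≈ 0.33210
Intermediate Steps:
N(s) = -93 + 322*s (N(s) = 322*s - 93 = -93 + 322*s)
N(-960)/(-931096) = (-93 + 322*(-960))/(-931096) = (-93 - 309120)*(-1/931096) = -309213*(-1/931096) = 309213/931096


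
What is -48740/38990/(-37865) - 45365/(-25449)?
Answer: 6697614620201/3757179275115 ≈ 1.7826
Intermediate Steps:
-48740/38990/(-37865) - 45365/(-25449) = -48740*1/38990*(-1/37865) - 45365*(-1/25449) = -4874/3899*(-1/37865) + 45365/25449 = 4874/147635635 + 45365/25449 = 6697614620201/3757179275115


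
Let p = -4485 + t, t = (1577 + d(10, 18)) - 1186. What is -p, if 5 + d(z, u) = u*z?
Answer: 3919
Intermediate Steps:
d(z, u) = -5 + u*z
t = 566 (t = (1577 + (-5 + 18*10)) - 1186 = (1577 + (-5 + 180)) - 1186 = (1577 + 175) - 1186 = 1752 - 1186 = 566)
p = -3919 (p = -4485 + 566 = -3919)
-p = -1*(-3919) = 3919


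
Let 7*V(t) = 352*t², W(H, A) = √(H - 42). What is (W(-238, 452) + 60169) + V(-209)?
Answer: 15796895/7 + 2*I*√70 ≈ 2.2567e+6 + 16.733*I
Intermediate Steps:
W(H, A) = √(-42 + H)
V(t) = 352*t²/7 (V(t) = (352*t²)/7 = 352*t²/7)
(W(-238, 452) + 60169) + V(-209) = (√(-42 - 238) + 60169) + (352/7)*(-209)² = (√(-280) + 60169) + (352/7)*43681 = (2*I*√70 + 60169) + 15375712/7 = (60169 + 2*I*√70) + 15375712/7 = 15796895/7 + 2*I*√70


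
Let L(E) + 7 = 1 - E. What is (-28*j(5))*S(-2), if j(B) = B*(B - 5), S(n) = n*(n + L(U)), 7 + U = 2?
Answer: 0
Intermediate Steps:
U = -5 (U = -7 + 2 = -5)
L(E) = -6 - E (L(E) = -7 + (1 - E) = -6 - E)
S(n) = n*(-1 + n) (S(n) = n*(n + (-6 - 1*(-5))) = n*(n + (-6 + 5)) = n*(n - 1) = n*(-1 + n))
j(B) = B*(-5 + B)
(-28*j(5))*S(-2) = (-140*(-5 + 5))*(-2*(-1 - 2)) = (-140*0)*(-2*(-3)) = -28*0*6 = 0*6 = 0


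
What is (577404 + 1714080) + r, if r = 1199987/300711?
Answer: 689075645111/300711 ≈ 2.2915e+6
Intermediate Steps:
r = 1199987/300711 (r = 1199987*(1/300711) = 1199987/300711 ≈ 3.9905)
(577404 + 1714080) + r = (577404 + 1714080) + 1199987/300711 = 2291484 + 1199987/300711 = 689075645111/300711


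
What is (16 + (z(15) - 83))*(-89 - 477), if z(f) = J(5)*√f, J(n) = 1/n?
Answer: 37922 - 566*√15/5 ≈ 37484.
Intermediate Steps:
z(f) = √f/5
(16 + (z(15) - 83))*(-89 - 477) = (16 + (√15/5 - 83))*(-89 - 477) = (16 + (-83 + √15/5))*(-566) = (-67 + √15/5)*(-566) = 37922 - 566*√15/5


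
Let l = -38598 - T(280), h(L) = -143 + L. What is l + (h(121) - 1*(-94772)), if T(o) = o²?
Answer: -22248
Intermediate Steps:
l = -116998 (l = -38598 - 1*280² = -38598 - 1*78400 = -38598 - 78400 = -116998)
l + (h(121) - 1*(-94772)) = -116998 + ((-143 + 121) - 1*(-94772)) = -116998 + (-22 + 94772) = -116998 + 94750 = -22248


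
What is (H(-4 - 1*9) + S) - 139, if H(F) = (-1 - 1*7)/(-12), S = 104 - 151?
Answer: -556/3 ≈ -185.33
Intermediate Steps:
S = -47
H(F) = ⅔ (H(F) = (-1 - 7)*(-1/12) = -8*(-1/12) = ⅔)
(H(-4 - 1*9) + S) - 139 = (⅔ - 47) - 139 = -139/3 - 139 = -556/3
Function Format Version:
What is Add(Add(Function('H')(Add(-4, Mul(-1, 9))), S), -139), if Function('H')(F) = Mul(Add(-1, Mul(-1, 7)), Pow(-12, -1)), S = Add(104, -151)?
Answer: Rational(-556, 3) ≈ -185.33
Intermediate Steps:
S = -47
Function('H')(F) = Rational(2, 3) (Function('H')(F) = Mul(Add(-1, -7), Rational(-1, 12)) = Mul(-8, Rational(-1, 12)) = Rational(2, 3))
Add(Add(Function('H')(Add(-4, Mul(-1, 9))), S), -139) = Add(Add(Rational(2, 3), -47), -139) = Add(Rational(-139, 3), -139) = Rational(-556, 3)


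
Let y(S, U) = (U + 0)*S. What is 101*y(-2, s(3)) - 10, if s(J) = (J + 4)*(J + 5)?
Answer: -11322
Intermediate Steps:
s(J) = (4 + J)*(5 + J)
y(S, U) = S*U (y(S, U) = U*S = S*U)
101*y(-2, s(3)) - 10 = 101*(-2*(20 + 3**2 + 9*3)) - 10 = 101*(-2*(20 + 9 + 27)) - 10 = 101*(-2*56) - 10 = 101*(-112) - 10 = -11312 - 10 = -11322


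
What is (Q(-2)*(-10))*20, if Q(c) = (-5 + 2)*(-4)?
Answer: -2400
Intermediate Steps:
Q(c) = 12 (Q(c) = -3*(-4) = 12)
(Q(-2)*(-10))*20 = (12*(-10))*20 = -120*20 = -2400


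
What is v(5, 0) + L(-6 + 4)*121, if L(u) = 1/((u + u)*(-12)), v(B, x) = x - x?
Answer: 121/48 ≈ 2.5208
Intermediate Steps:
v(B, x) = 0
L(u) = -1/(24*u) (L(u) = -1/12/(2*u) = (1/(2*u))*(-1/12) = -1/(24*u))
v(5, 0) + L(-6 + 4)*121 = 0 - 1/(24*(-6 + 4))*121 = 0 - 1/24/(-2)*121 = 0 - 1/24*(-½)*121 = 0 + (1/48)*121 = 0 + 121/48 = 121/48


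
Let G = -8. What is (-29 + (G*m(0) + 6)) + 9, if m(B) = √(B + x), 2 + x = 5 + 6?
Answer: -38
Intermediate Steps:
x = 9 (x = -2 + (5 + 6) = -2 + 11 = 9)
m(B) = √(9 + B) (m(B) = √(B + 9) = √(9 + B))
(-29 + (G*m(0) + 6)) + 9 = (-29 + (-8*√(9 + 0) + 6)) + 9 = (-29 + (-8*√9 + 6)) + 9 = (-29 + (-8*3 + 6)) + 9 = (-29 + (-24 + 6)) + 9 = (-29 - 18) + 9 = -47 + 9 = -38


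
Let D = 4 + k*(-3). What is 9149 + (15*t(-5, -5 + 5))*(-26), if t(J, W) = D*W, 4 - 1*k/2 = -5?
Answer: 9149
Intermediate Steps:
k = 18 (k = 8 - 2*(-5) = 8 + 10 = 18)
D = -50 (D = 4 + 18*(-3) = 4 - 54 = -50)
t(J, W) = -50*W
9149 + (15*t(-5, -5 + 5))*(-26) = 9149 + (15*(-50*(-5 + 5)))*(-26) = 9149 + (15*(-50*0))*(-26) = 9149 + (15*0)*(-26) = 9149 + 0*(-26) = 9149 + 0 = 9149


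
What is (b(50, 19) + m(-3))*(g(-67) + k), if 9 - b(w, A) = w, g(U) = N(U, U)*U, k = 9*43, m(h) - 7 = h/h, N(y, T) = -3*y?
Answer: 431640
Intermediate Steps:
m(h) = 8 (m(h) = 7 + h/h = 7 + 1 = 8)
k = 387
g(U) = -3*U² (g(U) = (-3*U)*U = -3*U²)
b(w, A) = 9 - w
(b(50, 19) + m(-3))*(g(-67) + k) = ((9 - 1*50) + 8)*(-3*(-67)² + 387) = ((9 - 50) + 8)*(-3*4489 + 387) = (-41 + 8)*(-13467 + 387) = -33*(-13080) = 431640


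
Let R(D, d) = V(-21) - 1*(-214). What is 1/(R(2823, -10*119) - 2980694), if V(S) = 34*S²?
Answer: -1/2965486 ≈ -3.3721e-7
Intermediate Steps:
R(D, d) = 15208 (R(D, d) = 34*(-21)² - 1*(-214) = 34*441 + 214 = 14994 + 214 = 15208)
1/(R(2823, -10*119) - 2980694) = 1/(15208 - 2980694) = 1/(-2965486) = -1/2965486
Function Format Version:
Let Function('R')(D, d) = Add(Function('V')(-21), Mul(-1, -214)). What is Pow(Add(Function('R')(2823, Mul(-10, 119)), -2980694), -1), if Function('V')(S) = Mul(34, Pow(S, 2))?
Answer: Rational(-1, 2965486) ≈ -3.3721e-7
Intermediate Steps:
Function('R')(D, d) = 15208 (Function('R')(D, d) = Add(Mul(34, Pow(-21, 2)), Mul(-1, -214)) = Add(Mul(34, 441), 214) = Add(14994, 214) = 15208)
Pow(Add(Function('R')(2823, Mul(-10, 119)), -2980694), -1) = Pow(Add(15208, -2980694), -1) = Pow(-2965486, -1) = Rational(-1, 2965486)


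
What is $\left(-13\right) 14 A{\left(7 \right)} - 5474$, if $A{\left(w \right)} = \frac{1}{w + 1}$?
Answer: $- \frac{21987}{4} \approx -5496.8$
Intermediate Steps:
$A{\left(w \right)} = \frac{1}{1 + w}$
$\left(-13\right) 14 A{\left(7 \right)} - 5474 = \frac{\left(-13\right) 14}{1 + 7} - 5474 = - \frac{182}{8} - 5474 = \left(-182\right) \frac{1}{8} - 5474 = - \frac{91}{4} - 5474 = - \frac{21987}{4}$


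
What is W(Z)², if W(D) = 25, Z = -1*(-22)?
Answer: 625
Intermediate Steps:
Z = 22
W(Z)² = 25² = 625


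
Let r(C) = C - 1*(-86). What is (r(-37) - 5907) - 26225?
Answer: -32083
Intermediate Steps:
r(C) = 86 + C (r(C) = C + 86 = 86 + C)
(r(-37) - 5907) - 26225 = ((86 - 37) - 5907) - 26225 = (49 - 5907) - 26225 = -5858 - 26225 = -32083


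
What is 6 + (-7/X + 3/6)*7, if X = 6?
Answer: 4/3 ≈ 1.3333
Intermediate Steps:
6 + (-7/X + 3/6)*7 = 6 + (-7/6 + 3/6)*7 = 6 + (-7*⅙ + 3*(⅙))*7 = 6 + (-7/6 + ½)*7 = 6 - ⅔*7 = 6 - 14/3 = 4/3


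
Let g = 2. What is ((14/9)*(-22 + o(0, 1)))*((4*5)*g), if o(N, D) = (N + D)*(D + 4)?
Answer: -9520/9 ≈ -1057.8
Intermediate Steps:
o(N, D) = (4 + D)*(D + N) (o(N, D) = (D + N)*(4 + D) = (4 + D)*(D + N))
((14/9)*(-22 + o(0, 1)))*((4*5)*g) = ((14/9)*(-22 + (1**2 + 4*1 + 4*0 + 1*0)))*((4*5)*2) = ((14*(1/9))*(-22 + (1 + 4 + 0 + 0)))*(20*2) = (14*(-22 + 5)/9)*40 = ((14/9)*(-17))*40 = -238/9*40 = -9520/9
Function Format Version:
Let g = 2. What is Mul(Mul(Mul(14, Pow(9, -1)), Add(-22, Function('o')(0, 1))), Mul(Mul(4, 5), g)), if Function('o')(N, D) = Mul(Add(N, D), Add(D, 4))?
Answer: Rational(-9520, 9) ≈ -1057.8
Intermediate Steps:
Function('o')(N, D) = Mul(Add(4, D), Add(D, N)) (Function('o')(N, D) = Mul(Add(D, N), Add(4, D)) = Mul(Add(4, D), Add(D, N)))
Mul(Mul(Mul(14, Pow(9, -1)), Add(-22, Function('o')(0, 1))), Mul(Mul(4, 5), g)) = Mul(Mul(Mul(14, Pow(9, -1)), Add(-22, Add(Pow(1, 2), Mul(4, 1), Mul(4, 0), Mul(1, 0)))), Mul(Mul(4, 5), 2)) = Mul(Mul(Mul(14, Rational(1, 9)), Add(-22, Add(1, 4, 0, 0))), Mul(20, 2)) = Mul(Mul(Rational(14, 9), Add(-22, 5)), 40) = Mul(Mul(Rational(14, 9), -17), 40) = Mul(Rational(-238, 9), 40) = Rational(-9520, 9)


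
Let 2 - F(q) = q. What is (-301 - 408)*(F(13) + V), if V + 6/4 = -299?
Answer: 441707/2 ≈ 2.2085e+5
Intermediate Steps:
V = -601/2 (V = -3/2 - 299 = -601/2 ≈ -300.50)
F(q) = 2 - q
(-301 - 408)*(F(13) + V) = (-301 - 408)*((2 - 1*13) - 601/2) = -709*((2 - 13) - 601/2) = -709*(-11 - 601/2) = -709*(-623/2) = 441707/2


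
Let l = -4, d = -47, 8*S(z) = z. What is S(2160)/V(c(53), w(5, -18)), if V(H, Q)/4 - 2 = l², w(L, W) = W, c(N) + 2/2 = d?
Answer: 15/4 ≈ 3.7500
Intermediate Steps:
S(z) = z/8
c(N) = -48 (c(N) = -1 - 47 = -48)
V(H, Q) = 72 (V(H, Q) = 8 + 4*(-4)² = 8 + 4*16 = 8 + 64 = 72)
S(2160)/V(c(53), w(5, -18)) = ((⅛)*2160)/72 = 270*(1/72) = 15/4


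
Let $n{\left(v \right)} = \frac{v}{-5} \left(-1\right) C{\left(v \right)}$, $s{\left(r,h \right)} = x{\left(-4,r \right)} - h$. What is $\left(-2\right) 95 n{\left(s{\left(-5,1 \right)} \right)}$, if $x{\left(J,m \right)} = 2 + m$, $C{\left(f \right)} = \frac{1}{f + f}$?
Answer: $-19$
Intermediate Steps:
$C{\left(f \right)} = \frac{1}{2 f}$
$s{\left(r,h \right)} = 2 + r - h$ ($s{\left(r,h \right)} = \left(2 + r\right) - h = 2 + r - h$)
$n{\left(v \right)} = \frac{1}{10}$ ($n{\left(v \right)} = \frac{v}{-5} \left(-1\right) \frac{1}{2 v} = v \left(- \frac{1}{5}\right) \left(-1\right) \frac{1}{2 v} = - \frac{v}{5} \left(-1\right) \frac{1}{2 v} = \frac{v}{5} \frac{1}{2 v} = \frac{1}{10}$)
$\left(-2\right) 95 n{\left(s{\left(-5,1 \right)} \right)} = \left(-2\right) 95 \cdot \frac{1}{10} = \left(-190\right) \frac{1}{10} = -19$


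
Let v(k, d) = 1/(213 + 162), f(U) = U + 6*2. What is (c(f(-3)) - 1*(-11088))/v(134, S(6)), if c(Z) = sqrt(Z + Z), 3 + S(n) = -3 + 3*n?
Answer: 4158000 + 1125*sqrt(2) ≈ 4.1596e+6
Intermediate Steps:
f(U) = 12 + U (f(U) = U + 12 = 12 + U)
S(n) = -6 + 3*n (S(n) = -3 + (-3 + 3*n) = -6 + 3*n)
c(Z) = sqrt(2)*sqrt(Z) (c(Z) = sqrt(2*Z) = sqrt(2)*sqrt(Z))
v(k, d) = 1/375
(c(f(-3)) - 1*(-11088))/v(134, S(6)) = (sqrt(2)*sqrt(12 - 3) - 1*(-11088))/(1/375) = (sqrt(2)*sqrt(9) + 11088)*375 = (sqrt(2)*3 + 11088)*375 = (3*sqrt(2) + 11088)*375 = (11088 + 3*sqrt(2))*375 = 4158000 + 1125*sqrt(2)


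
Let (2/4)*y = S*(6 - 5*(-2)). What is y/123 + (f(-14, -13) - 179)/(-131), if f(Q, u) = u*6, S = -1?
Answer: 27419/16113 ≈ 1.7017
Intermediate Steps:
f(Q, u) = 6*u
y = -32 (y = 2*(-(6 - 5*(-2))) = 2*(-(6 + 10)) = 2*(-1*16) = 2*(-16) = -32)
y/123 + (f(-14, -13) - 179)/(-131) = -32/123 + (6*(-13) - 179)/(-131) = -32*1/123 + (-78 - 179)*(-1/131) = -32/123 - 257*(-1/131) = -32/123 + 257/131 = 27419/16113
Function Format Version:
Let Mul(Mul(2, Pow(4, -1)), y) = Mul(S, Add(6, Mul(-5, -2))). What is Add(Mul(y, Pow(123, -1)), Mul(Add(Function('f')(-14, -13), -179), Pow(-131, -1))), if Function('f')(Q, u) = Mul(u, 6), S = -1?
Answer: Rational(27419, 16113) ≈ 1.7017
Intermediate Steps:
Function('f')(Q, u) = Mul(6, u)
y = -32 (y = Mul(2, Mul(-1, Add(6, Mul(-5, -2)))) = Mul(2, Mul(-1, Add(6, 10))) = Mul(2, Mul(-1, 16)) = Mul(2, -16) = -32)
Add(Mul(y, Pow(123, -1)), Mul(Add(Function('f')(-14, -13), -179), Pow(-131, -1))) = Add(Mul(-32, Pow(123, -1)), Mul(Add(Mul(6, -13), -179), Pow(-131, -1))) = Add(Mul(-32, Rational(1, 123)), Mul(Add(-78, -179), Rational(-1, 131))) = Add(Rational(-32, 123), Mul(-257, Rational(-1, 131))) = Add(Rational(-32, 123), Rational(257, 131)) = Rational(27419, 16113)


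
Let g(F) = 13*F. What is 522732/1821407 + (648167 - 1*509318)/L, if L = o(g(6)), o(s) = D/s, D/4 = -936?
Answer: -12041688067/4163216 ≈ -2892.4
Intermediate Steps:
D = -3744 (D = 4*(-936) = -3744)
o(s) = -3744/s
L = -48 (L = -3744/(13*6) = -3744/78 = -3744*1/78 = -48)
522732/1821407 + (648167 - 1*509318)/L = 522732/1821407 + (648167 - 1*509318)/(-48) = 522732*(1/1821407) + (648167 - 509318)*(-1/48) = 74676/260201 + 138849*(-1/48) = 74676/260201 - 46283/16 = -12041688067/4163216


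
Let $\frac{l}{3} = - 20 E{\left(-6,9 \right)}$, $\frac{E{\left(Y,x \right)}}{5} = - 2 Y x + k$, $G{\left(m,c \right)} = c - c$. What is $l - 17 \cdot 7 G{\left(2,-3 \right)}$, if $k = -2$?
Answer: $-31800$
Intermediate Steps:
$G{\left(m,c \right)} = 0$
$E{\left(Y,x \right)} = -10 - 10 Y x$ ($E{\left(Y,x \right)} = 5 \left(- 2 Y x - 2\right) = 5 \left(-2 - 2 Y x\right) = -10 - 10 Y x$)
$l = -31800$ ($l = 3 \left(- 20 \left(-10 - \left(-60\right) 9\right)\right) = 3 \left(- 20 \left(-10 + 540\right)\right) = 3 \left(\left(-20\right) 530\right) = 3 \left(-10600\right) = -31800$)
$l - 17 \cdot 7 G{\left(2,-3 \right)} = -31800 - 17 \cdot 7 \cdot 0 = -31800 - 119 \cdot 0 = -31800 - 0 = -31800 + 0 = -31800$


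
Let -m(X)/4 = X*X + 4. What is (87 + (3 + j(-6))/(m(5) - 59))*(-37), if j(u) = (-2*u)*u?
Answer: -565878/175 ≈ -3233.6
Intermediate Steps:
m(X) = -16 - 4*X² (m(X) = -4*(X*X + 4) = -4*(X² + 4) = -4*(4 + X²) = -16 - 4*X²)
j(u) = -2*u²
(87 + (3 + j(-6))/(m(5) - 59))*(-37) = (87 + (3 - 2*(-6)²)/((-16 - 4*5²) - 59))*(-37) = (87 + (3 - 2*36)/((-16 - 4*25) - 59))*(-37) = (87 + (3 - 72)/((-16 - 100) - 59))*(-37) = (87 - 69/(-116 - 59))*(-37) = (87 - 69/(-175))*(-37) = (87 - 69*(-1/175))*(-37) = (87 + 69/175)*(-37) = (15294/175)*(-37) = -565878/175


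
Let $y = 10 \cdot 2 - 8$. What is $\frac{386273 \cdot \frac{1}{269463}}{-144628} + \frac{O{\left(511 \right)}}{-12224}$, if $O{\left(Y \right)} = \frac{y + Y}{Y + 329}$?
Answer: $- \frac{2029051160771}{33347470911659520} \approx -6.0846 \cdot 10^{-5}$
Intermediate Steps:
$y = 12$ ($y = 20 - 8 = 12$)
$O{\left(Y \right)} = \frac{12 + Y}{329 + Y}$ ($O{\left(Y \right)} = \frac{12 + Y}{Y + 329} = \frac{12 + Y}{329 + Y}$)
$\frac{386273 \cdot \frac{1}{269463}}{-144628} + \frac{O{\left(511 \right)}}{-12224} = \frac{386273 \cdot \frac{1}{269463}}{-144628} + \frac{\frac{1}{329 + 511} \left(12 + 511\right)}{-12224} = 386273 \cdot \frac{1}{269463} \left(- \frac{1}{144628}\right) + \frac{1}{840} \cdot 523 \left(- \frac{1}{12224}\right) = \frac{386273}{269463} \left(- \frac{1}{144628}\right) + \frac{1}{840} \cdot 523 \left(- \frac{1}{12224}\right) = - \frac{386273}{38971894764} + \frac{523}{840} \left(- \frac{1}{12224}\right) = - \frac{386273}{38971894764} - \frac{523}{10268160} = - \frac{2029051160771}{33347470911659520}$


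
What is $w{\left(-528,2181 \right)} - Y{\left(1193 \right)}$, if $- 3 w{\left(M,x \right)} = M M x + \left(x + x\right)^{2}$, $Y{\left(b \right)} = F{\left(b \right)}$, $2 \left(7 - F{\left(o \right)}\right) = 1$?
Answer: $- \frac{418036645}{2} \approx -2.0902 \cdot 10^{8}$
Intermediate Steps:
$F{\left(o \right)} = \frac{13}{2}$ ($F{\left(o \right)} = 7 - \frac{1}{2} = \frac{13}{2}$)
$Y{\left(b \right)} = \frac{13}{2}$
$w{\left(M,x \right)} = - \frac{4 x^{2}}{3} - \frac{x M^{2}}{3}$ ($w{\left(M,x \right)} = - \frac{M M x + \left(x + x\right)^{2}}{3} = - \frac{M^{2} x + \left(2 x\right)^{2}}{3} = - \frac{x M^{2} + 4 x^{2}}{3} = - \frac{4 x^{2} + x M^{2}}{3} = - \frac{4 x^{2}}{3} - \frac{x M^{2}}{3}$)
$w{\left(-528,2181 \right)} - Y{\left(1193 \right)} = \left(- \frac{1}{3}\right) 2181 \left(\left(-528\right)^{2} + 4 \cdot 2181\right) - \frac{13}{2} = \left(- \frac{1}{3}\right) 2181 \left(278784 + 8724\right) - \frac{13}{2} = \left(- \frac{1}{3}\right) 2181 \cdot 287508 - \frac{13}{2} = -209018316 - \frac{13}{2} = - \frac{418036645}{2}$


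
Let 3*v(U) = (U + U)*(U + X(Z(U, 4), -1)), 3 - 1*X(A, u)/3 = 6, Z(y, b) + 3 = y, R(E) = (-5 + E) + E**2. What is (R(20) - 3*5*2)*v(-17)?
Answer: 340340/3 ≈ 1.1345e+5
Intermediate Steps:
R(E) = -5 + E + E**2
Z(y, b) = -3 + y
X(A, u) = -9 (X(A, u) = 9 - 3*6 = 9 - 18 = -9)
v(U) = 2*U*(-9 + U)/3 (v(U) = ((U + U)*(U - 9))/3 = ((2*U)*(-9 + U))/3 = (2*U*(-9 + U))/3 = 2*U*(-9 + U)/3)
(R(20) - 3*5*2)*v(-17) = ((-5 + 20 + 20**2) - 3*5*2)*((2/3)*(-17)*(-9 - 17)) = ((-5 + 20 + 400) - 15*2)*((2/3)*(-17)*(-26)) = (415 - 30)*(884/3) = 385*(884/3) = 340340/3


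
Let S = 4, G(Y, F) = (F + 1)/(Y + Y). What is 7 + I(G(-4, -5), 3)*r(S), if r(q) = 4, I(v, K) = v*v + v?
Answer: 10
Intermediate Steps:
G(Y, F) = (1 + F)/(2*Y) (G(Y, F) = (1 + F)/((2*Y)) = (1 + F)*(1/(2*Y)) = (1 + F)/(2*Y))
I(v, K) = v + v² (I(v, K) = v² + v = v + v²)
7 + I(G(-4, -5), 3)*r(S) = 7 + (((½)*(1 - 5)/(-4))*(1 + (½)*(1 - 5)/(-4)))*4 = 7 + (((½)*(-¼)*(-4))*(1 + (½)*(-¼)*(-4)))*4 = 7 + ((1 + ½)/2)*4 = 7 + ((½)*(3/2))*4 = 7 + (¾)*4 = 7 + 3 = 10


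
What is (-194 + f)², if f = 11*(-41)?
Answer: 416025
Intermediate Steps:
f = -451
(-194 + f)² = (-194 - 451)² = (-645)² = 416025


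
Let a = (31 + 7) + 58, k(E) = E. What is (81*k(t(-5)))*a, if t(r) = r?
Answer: -38880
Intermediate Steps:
a = 96 (a = 38 + 58 = 96)
(81*k(t(-5)))*a = (81*(-5))*96 = -405*96 = -38880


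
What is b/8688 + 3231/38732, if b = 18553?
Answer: 186666431/84125904 ≈ 2.2189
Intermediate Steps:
b/8688 + 3231/38732 = 18553/8688 + 3231/38732 = 186666431/84125904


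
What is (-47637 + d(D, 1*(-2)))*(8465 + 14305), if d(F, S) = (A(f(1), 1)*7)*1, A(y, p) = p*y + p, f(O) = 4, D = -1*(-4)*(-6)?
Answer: -1083897540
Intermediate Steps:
D = -24 (D = 4*(-6) = -24)
A(y, p) = p + p*y
d(F, S) = 35 (d(F, S) = ((1*(1 + 4))*7)*1 = ((1*5)*7)*1 = (5*7)*1 = 35*1 = 35)
(-47637 + d(D, 1*(-2)))*(8465 + 14305) = (-47637 + 35)*(8465 + 14305) = -47602*22770 = -1083897540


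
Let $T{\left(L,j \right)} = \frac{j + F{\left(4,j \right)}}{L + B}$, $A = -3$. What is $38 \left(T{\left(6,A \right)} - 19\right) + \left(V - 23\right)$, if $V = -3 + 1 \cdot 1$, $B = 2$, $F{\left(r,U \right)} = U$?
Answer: $- \frac{1551}{2} \approx -775.5$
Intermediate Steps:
$T{\left(L,j \right)} = \frac{2 j}{2 + L}$ ($T{\left(L,j \right)} = \frac{j + j}{L + 2} = \frac{2 j}{2 + L}$)
$V = -2$ ($V = -3 + 1 = -2$)
$38 \left(T{\left(6,A \right)} - 19\right) + \left(V - 23\right) = 38 \left(2 \left(-3\right) \frac{1}{2 + 6} - 19\right) - 25 = 38 \left(2 \left(-3\right) \frac{1}{8} - 19\right) - 25 = 38 \left(- \frac{3}{4} - 19\right) - 25 = 38 \left(- \frac{79}{4}\right) - 25 = - \frac{1501}{2} - 25 = - \frac{1551}{2}$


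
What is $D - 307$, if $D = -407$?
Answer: $-714$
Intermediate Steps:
$D - 307 = -407 - 307 = -714$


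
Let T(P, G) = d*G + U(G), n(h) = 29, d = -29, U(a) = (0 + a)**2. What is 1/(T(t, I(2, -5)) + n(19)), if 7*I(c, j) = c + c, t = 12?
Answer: 49/625 ≈ 0.078400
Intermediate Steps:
U(a) = a**2
I(c, j) = 2*c/7 (I(c, j) = (c + c)/7 = (2*c)/7 = 2*c/7)
T(P, G) = G**2 - 29*G (T(P, G) = -29*G + G**2 = G**2 - 29*G)
1/(T(t, I(2, -5)) + n(19)) = 1/(((2/7)*2)*(-29 + (2/7)*2) + 29) = 1/(4*(-29 + 4/7)/7 + 29) = 1/((4/7)*(-199/7) + 29) = 1/(-796/49 + 29) = 1/(625/49) = 49/625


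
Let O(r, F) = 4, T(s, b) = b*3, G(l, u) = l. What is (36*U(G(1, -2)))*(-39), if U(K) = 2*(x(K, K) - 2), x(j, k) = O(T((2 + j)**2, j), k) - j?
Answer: -2808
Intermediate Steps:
T(s, b) = 3*b
x(j, k) = 4 - j
U(K) = 4 - 2*K (U(K) = 2*((4 - K) - 2) = 2*(2 - K) = 4 - 2*K)
(36*U(G(1, -2)))*(-39) = (36*(4 - 2*1))*(-39) = (36*(4 - 2))*(-39) = (36*2)*(-39) = 72*(-39) = -2808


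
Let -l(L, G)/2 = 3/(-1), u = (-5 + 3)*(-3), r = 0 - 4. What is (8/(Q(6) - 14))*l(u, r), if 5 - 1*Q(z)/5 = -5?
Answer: 4/3 ≈ 1.3333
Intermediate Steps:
Q(z) = 50 (Q(z) = 25 - 5*(-5) = 25 + 25 = 50)
r = -4
u = 6 (u = -2*(-3) = 6)
l(L, G) = 6 (l(L, G) = -6/(-1) = -6*(-1) = -2*(-3) = 6)
(8/(Q(6) - 14))*l(u, r) = (8/(50 - 14))*6 = (8/36)*6 = ((1/36)*8)*6 = (2/9)*6 = 4/3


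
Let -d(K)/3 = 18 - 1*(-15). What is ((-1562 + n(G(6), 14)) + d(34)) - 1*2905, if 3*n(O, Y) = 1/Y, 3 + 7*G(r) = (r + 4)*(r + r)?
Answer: -191771/42 ≈ -4566.0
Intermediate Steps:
G(r) = -3/7 + 2*r*(4 + r)/7 (G(r) = -3/7 + ((r + 4)*(r + r))/7 = -3/7 + ((4 + r)*(2*r))/7 = -3/7 + (2*r*(4 + r))/7 = -3/7 + 2*r*(4 + r)/7)
n(O, Y) = 1/(3*Y)
d(K) = -99 (d(K) = -3*(18 - 1*(-15)) = -3*(18 + 15) = -3*33 = -99)
((-1562 + n(G(6), 14)) + d(34)) - 1*2905 = ((-1562 + (⅓)/14) - 99) - 1*2905 = ((-1562 + (⅓)*(1/14)) - 99) - 2905 = ((-1562 + 1/42) - 99) - 2905 = (-65603/42 - 99) - 2905 = -69761/42 - 2905 = -191771/42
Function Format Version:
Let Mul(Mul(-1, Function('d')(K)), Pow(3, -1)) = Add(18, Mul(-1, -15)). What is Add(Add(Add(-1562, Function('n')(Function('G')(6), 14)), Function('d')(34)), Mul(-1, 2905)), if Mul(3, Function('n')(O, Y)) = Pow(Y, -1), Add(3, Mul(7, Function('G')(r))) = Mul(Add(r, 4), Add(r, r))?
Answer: Rational(-191771, 42) ≈ -4566.0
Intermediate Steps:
Function('G')(r) = Add(Rational(-3, 7), Mul(Rational(2, 7), r, Add(4, r))) (Function('G')(r) = Add(Rational(-3, 7), Mul(Rational(1, 7), Mul(Add(r, 4), Add(r, r)))) = Add(Rational(-3, 7), Mul(Rational(1, 7), Mul(Add(4, r), Mul(2, r)))) = Add(Rational(-3, 7), Mul(Rational(1, 7), Mul(2, r, Add(4, r)))) = Add(Rational(-3, 7), Mul(Rational(2, 7), r, Add(4, r))))
Function('n')(O, Y) = Mul(Rational(1, 3), Pow(Y, -1))
Function('d')(K) = -99 (Function('d')(K) = Mul(-3, Add(18, Mul(-1, -15))) = Mul(-3, Add(18, 15)) = Mul(-3, 33) = -99)
Add(Add(Add(-1562, Function('n')(Function('G')(6), 14)), Function('d')(34)), Mul(-1, 2905)) = Add(Add(Add(-1562, Mul(Rational(1, 3), Pow(14, -1))), -99), Mul(-1, 2905)) = Add(Add(Add(-1562, Mul(Rational(1, 3), Rational(1, 14))), -99), -2905) = Add(Add(Add(-1562, Rational(1, 42)), -99), -2905) = Add(Add(Rational(-65603, 42), -99), -2905) = Add(Rational(-69761, 42), -2905) = Rational(-191771, 42)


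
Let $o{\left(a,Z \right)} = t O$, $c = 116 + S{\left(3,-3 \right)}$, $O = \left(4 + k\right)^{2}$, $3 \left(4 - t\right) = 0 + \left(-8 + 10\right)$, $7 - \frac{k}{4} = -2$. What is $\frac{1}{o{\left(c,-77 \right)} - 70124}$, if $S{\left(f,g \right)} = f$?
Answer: $- \frac{3}{194372} \approx -1.5434 \cdot 10^{-5}$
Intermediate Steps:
$k = 36$ ($k = 28 - -8 = 28 + 8 = 36$)
$t = \frac{10}{3}$ ($t = 4 - \frac{0 + \left(-8 + 10\right)}{3} = 4 - \frac{0 + 2}{3} = 4 - \frac{2}{3} = \frac{10}{3} \approx 3.3333$)
$O = 1600$ ($O = \left(4 + 36\right)^{2} = 40^{2} = 1600$)
$c = 119$ ($c = 116 + 3 = 119$)
$o{\left(a,Z \right)} = \frac{16000}{3}$ ($o{\left(a,Z \right)} = \frac{10}{3} \cdot 1600 = \frac{16000}{3}$)
$\frac{1}{o{\left(c,-77 \right)} - 70124} = \frac{1}{\frac{16000}{3} - 70124} = \frac{1}{- \frac{194372}{3}} = - \frac{3}{194372}$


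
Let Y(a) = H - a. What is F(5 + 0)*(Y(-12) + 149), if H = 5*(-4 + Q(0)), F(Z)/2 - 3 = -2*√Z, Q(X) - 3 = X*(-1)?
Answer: 936 - 624*√5 ≈ -459.31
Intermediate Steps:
Q(X) = 3 - X (Q(X) = 3 + X*(-1) = 3 - X)
F(Z) = 6 - 4*√Z (F(Z) = 6 + 2*(-2*√Z) = 6 - 4*√Z)
H = -5 (H = 5*(-4 + (3 - 1*0)) = 5*(-4 + (3 + 0)) = 5*(-4 + 3) = 5*(-1) = -5)
Y(a) = -5 - a
F(5 + 0)*(Y(-12) + 149) = (6 - 4*√(5 + 0))*((-5 - 1*(-12)) + 149) = (6 - 4*√5)*((-5 + 12) + 149) = (6 - 4*√5)*(7 + 149) = (6 - 4*√5)*156 = 936 - 624*√5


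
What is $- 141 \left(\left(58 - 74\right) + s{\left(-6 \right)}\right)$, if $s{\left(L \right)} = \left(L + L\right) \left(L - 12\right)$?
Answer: $-28200$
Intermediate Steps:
$s{\left(L \right)} = 2 L \left(-12 + L\right)$
$- 141 \left(\left(58 - 74\right) + s{\left(-6 \right)}\right) = - 141 \left(\left(58 - 74\right) + 2 \left(-6\right) \left(-12 - 6\right)\right) = - 141 \left(-16 + 2 \left(-6\right) \left(-18\right)\right) = - 141 \left(-16 + 216\right) = \left(-141\right) 200 = -28200$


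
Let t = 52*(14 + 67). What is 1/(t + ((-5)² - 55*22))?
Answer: 1/3027 ≈ 0.00033036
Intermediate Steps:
t = 4212 (t = 52*81 = 4212)
1/(t + ((-5)² - 55*22)) = 1/(4212 + ((-5)² - 55*22)) = 1/(4212 + (25 - 1210)) = 1/(4212 - 1185) = 1/3027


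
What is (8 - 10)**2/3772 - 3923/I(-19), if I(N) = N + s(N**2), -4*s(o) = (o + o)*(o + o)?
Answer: 3829729/122910620 ≈ 0.031159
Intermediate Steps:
s(o) = -o**2 (s(o) = -(o + o)*(o + o)/4 = -2*o*2*o/4 = -o**2)
I(N) = N - N**4 (I(N) = N - (N**2)**2 = N - N**4)
(8 - 10)**2/3772 - 3923/I(-19) = (8 - 10)**2/3772 - 3923/(-19 - 1*(-19)**4) = (-2)**2*(1/3772) - 3923/(-19 - 1*130321) = 4*(1/3772) - 3923/(-19 - 130321) = 1/943 - 3923/(-130340) = 1/943 - 3923*(-1/130340) = 1/943 + 3923/130340 = 3829729/122910620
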